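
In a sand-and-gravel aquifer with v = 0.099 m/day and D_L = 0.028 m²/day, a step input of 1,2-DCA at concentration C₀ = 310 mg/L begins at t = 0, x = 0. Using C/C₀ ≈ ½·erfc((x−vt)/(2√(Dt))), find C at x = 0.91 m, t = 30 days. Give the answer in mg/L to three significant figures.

For a continuous step input, C/C₀ ≈ ½·erfc((x−vt)/(2√(Dt))).
vt = 0.099 × 30 = 2.97 m and 2√(Dt) = 2√(0.028 × 30) = 1.833 m.
Argument (x−vt)/(2√(Dt)) = (0.91 − 2.97)/1.833 = -1.124; ½·erfc(-1.124) = 0.9440.
C = 310 × 0.9440 = 293 mg/L.

293 mg/L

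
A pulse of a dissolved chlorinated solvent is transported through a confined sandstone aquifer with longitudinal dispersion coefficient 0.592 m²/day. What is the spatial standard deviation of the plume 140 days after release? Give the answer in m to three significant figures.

12.9 m

Dispersive spreading gives a Gaussian with σ² = 2Dt; advection only shifts the center.
σ = √(2 × 0.592 × 140) = 12.9 m.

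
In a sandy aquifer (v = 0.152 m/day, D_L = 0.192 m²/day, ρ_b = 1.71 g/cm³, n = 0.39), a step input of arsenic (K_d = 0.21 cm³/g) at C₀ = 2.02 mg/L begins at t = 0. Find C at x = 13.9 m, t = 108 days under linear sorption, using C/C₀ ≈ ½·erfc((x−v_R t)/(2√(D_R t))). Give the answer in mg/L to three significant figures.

Retardation factor R = 1 + ρ_b·K_d/n = 1 + 1.71 × 0.21/0.39 = 1.921.
Sorption retards both mechanisms: v_R = v/R = 0.07913 m/day, D_R = D/R = 0.09995 m²/day.
v_R·t = 0.07913 × 108 = 8.54604 m; 2√(D_R t) = 6.571 m; argument = (13.9 − 8.54604)/6.571 = 0.8148.
C = C₀ × ½·erfc(0.8148) = 2.02 × 0.1246 = 0.252 mg/L.

0.252 mg/L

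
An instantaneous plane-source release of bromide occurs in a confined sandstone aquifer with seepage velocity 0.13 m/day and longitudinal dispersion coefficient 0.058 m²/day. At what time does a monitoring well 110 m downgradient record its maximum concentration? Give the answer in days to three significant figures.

For the 1D instantaneous-source solution, setting ∂C/∂t = 0 at fixed x gives v²t² + 2Dt − x² = 0, so t = (√(D² + v²x²) − D)/v².
√(D² + v²x²) = √(0.058² + 0.13² × 110²) = 14.30; v² = 0.0169.
t = (14.30 − 0.058)/0.0169 = 843 days (vs. the pure-advection estimate x/v = 846 d).

843 days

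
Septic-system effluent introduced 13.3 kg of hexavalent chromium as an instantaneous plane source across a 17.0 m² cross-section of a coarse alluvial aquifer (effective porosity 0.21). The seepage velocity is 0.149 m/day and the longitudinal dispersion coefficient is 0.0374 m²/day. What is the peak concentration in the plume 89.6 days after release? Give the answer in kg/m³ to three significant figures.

0.574 kg/m³

The peak of an instantaneous 1D plume sits at x = vt; there the Gaussian factor is 1 and C_max = M/(n_e·A·√(4πDt)), where n_e·A is the pore area the mass is dissolved in.
√(4πDt) = √(4π × 0.0374 × 89.6) = 6.489 m, so C_max = 13.3/(0.21 × 17.0 × 6.489) = 0.574 kg/m³.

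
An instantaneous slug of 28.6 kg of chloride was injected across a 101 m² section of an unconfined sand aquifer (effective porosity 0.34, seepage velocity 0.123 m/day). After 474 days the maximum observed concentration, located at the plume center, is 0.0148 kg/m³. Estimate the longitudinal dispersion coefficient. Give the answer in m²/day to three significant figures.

At the plume center C_max = M/(n_e·A·√(4πDt)), so D = M²/(4πt·(n_e·A·C_max)²).
n_e·A·C_max = 0.34 × 101 × 0.0148 = 0.5082 kg/m.
D = 28.6²/(4π × 474 × 0.5082²) = 0.532 m²/day.

0.532 m²/day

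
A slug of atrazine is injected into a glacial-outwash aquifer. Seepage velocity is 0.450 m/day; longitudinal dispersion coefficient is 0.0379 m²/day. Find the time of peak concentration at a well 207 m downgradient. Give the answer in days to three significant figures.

For the 1D instantaneous-source solution, setting ∂C/∂t = 0 at fixed x gives v²t² + 2Dt − x² = 0, so t = (√(D² + v²x²) − D)/v².
√(D² + v²x²) = √(0.0379² + 0.450² × 207²) = 93.15; v² = 0.2025.
t = (93.15 − 0.0379)/0.2025 = 460 days (vs. the pure-advection estimate x/v = 460 d).

460 days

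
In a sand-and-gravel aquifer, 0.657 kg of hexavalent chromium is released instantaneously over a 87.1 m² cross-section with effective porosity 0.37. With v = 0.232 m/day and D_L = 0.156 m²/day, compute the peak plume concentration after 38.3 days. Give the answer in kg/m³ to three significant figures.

The peak of an instantaneous 1D plume sits at x = vt; there the Gaussian factor is 1 and C_max = M/(n_e·A·√(4πDt)), where n_e·A is the pore area the mass is dissolved in.
√(4πDt) = √(4π × 0.156 × 38.3) = 8.665 m, so C_max = 0.657/(0.37 × 87.1 × 8.665) = 0.00235 kg/m³.

0.00235 kg/m³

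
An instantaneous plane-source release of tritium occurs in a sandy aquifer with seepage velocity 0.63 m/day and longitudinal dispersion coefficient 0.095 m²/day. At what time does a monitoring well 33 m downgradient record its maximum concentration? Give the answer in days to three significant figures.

For the 1D instantaneous-source solution, setting ∂C/∂t = 0 at fixed x gives v²t² + 2Dt − x² = 0, so t = (√(D² + v²x²) − D)/v².
√(D² + v²x²) = √(0.095² + 0.63² × 33²) = 20.79; v² = 0.3969.
t = (20.79 − 0.095)/0.3969 = 52.1 days (vs. the pure-advection estimate x/v = 52.4 d).

52.1 days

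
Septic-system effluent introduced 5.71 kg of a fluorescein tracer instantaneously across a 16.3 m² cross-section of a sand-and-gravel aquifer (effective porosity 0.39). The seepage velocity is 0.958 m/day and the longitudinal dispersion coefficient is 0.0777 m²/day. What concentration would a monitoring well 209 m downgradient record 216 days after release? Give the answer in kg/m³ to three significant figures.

0.0580 kg/m³

For an instantaneous plane source, C(x,t) = M/(n_e·A·√(4πDt)) · exp(−(x−vt)²/(4Dt)), with n_e·A the pore (flow) area.
Plume center vt = 0.958 × 216 = 206.928 m, so the well at 209 m is 2.072 m downgradient of the peak.
√(4πDt) = 14.52 m, giving peak height M/(n_e·A·√(4πDt)) = 5.71/(0.39 × 16.3 × 14.52) = 0.06186 kg/m³.
(x−vt)²/(4Dt) = (2.072)²/(4 × 0.0777 × 216) = 0.06395; exp(−0.06395) = 0.9381.
C = 0.06186 × 0.9381 = 0.0580 kg/m³.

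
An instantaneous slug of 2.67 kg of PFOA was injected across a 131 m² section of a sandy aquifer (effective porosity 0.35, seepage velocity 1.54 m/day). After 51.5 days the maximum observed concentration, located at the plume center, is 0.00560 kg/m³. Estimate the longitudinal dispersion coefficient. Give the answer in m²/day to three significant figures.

0.167 m²/day

At the plume center C_max = M/(n_e·A·√(4πDt)), so D = M²/(4πt·(n_e·A·C_max)²).
n_e·A·C_max = 0.35 × 131 × 0.00560 = 0.2568 kg/m.
D = 2.67²/(4π × 51.5 × 0.2568²) = 0.167 m²/day.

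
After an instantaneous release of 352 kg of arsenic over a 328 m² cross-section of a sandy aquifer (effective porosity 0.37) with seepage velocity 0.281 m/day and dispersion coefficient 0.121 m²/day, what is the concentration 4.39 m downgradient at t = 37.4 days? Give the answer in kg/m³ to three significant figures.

For an instantaneous plane source, C(x,t) = M/(n_e·A·√(4πDt)) · exp(−(x−vt)²/(4Dt)), with n_e·A the pore (flow) area.
Plume center vt = 0.281 × 37.4 = 10.5094 m, so the well at 4.39 m is 6.1194 m upgradient of the peak.
√(4πDt) = 7.541 m, giving peak height M/(n_e·A·√(4πDt)) = 352/(0.37 × 328 × 7.541) = 0.3846 kg/m³.
(x−vt)²/(4Dt) = (-6.1194)²/(4 × 0.121 × 37.4) = 2.069; exp(−2.069) = 0.1263.
C = 0.3846 × 0.1263 = 0.0486 kg/m³.

0.0486 kg/m³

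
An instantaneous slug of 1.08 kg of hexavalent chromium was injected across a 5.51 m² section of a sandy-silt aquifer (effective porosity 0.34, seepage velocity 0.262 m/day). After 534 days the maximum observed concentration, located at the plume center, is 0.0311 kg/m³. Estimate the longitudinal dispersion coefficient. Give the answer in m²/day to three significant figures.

At the plume center C_max = M/(n_e·A·√(4πDt)), so D = M²/(4πt·(n_e·A·C_max)²).
n_e·A·C_max = 0.34 × 5.51 × 0.0311 = 0.05826 kg/m.
D = 1.08²/(4π × 534 × 0.05826²) = 0.0512 m²/day.

0.0512 m²/day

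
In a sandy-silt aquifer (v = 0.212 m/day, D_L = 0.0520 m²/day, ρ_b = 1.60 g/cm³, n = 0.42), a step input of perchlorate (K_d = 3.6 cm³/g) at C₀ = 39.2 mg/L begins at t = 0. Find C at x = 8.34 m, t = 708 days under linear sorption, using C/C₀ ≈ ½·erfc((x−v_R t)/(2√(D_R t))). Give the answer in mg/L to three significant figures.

Retardation factor R = 1 + ρ_b·K_d/n = 1 + 1.60 × 3.6/0.42 = 14.71.
Sorption retards both mechanisms: v_R = v/R = 0.01441 m/day, D_R = D/R = 0.003535 m²/day.
v_R·t = 0.01441 × 708 = 10.20228 m; 2√(D_R t) = 3.164 m; argument = (8.34 − 10.20228)/3.164 = -0.5886.
C = C₀ × ½·erfc(-0.5886) = 39.2 × 0.7974 = 31.3 mg/L.

31.3 mg/L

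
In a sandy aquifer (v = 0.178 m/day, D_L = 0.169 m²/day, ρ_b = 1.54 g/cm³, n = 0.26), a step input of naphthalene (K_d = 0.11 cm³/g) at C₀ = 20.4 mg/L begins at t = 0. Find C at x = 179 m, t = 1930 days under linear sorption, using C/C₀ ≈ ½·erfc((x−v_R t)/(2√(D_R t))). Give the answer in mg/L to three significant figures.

18.9 mg/L

Retardation factor R = 1 + ρ_b·K_d/n = 1 + 1.54 × 0.11/0.26 = 1.652.
Sorption retards both mechanisms: v_R = v/R = 0.1077 m/day, D_R = D/R = 0.1023 m²/day.
v_R·t = 0.1077 × 1930 = 207.861 m; 2√(D_R t) = 28.10 m; argument = (179 − 207.861)/28.10 = -1.027.
C = C₀ × ½·erfc(-1.027) = 20.4 × 0.9268 = 18.9 mg/L.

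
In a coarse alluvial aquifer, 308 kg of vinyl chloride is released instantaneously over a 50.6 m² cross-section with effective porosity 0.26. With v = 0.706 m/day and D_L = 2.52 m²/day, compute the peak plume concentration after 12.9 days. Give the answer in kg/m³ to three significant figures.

The peak of an instantaneous 1D plume sits at x = vt; there the Gaussian factor is 1 and C_max = M/(n_e·A·√(4πDt)), where n_e·A is the pore area the mass is dissolved in.
√(4πDt) = √(4π × 2.52 × 12.9) = 20.21 m, so C_max = 308/(0.26 × 50.6 × 20.21) = 1.16 kg/m³.

1.16 kg/m³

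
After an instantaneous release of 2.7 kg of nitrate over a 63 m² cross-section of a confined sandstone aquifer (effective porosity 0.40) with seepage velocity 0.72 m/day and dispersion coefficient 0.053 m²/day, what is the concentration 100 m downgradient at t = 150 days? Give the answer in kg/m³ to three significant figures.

0.00143 kg/m³

For an instantaneous plane source, C(x,t) = M/(n_e·A·√(4πDt)) · exp(−(x−vt)²/(4Dt)), with n_e·A the pore (flow) area.
Plume center vt = 0.72 × 150 = 108 m, so the well at 100 m is 8 m upgradient of the peak.
√(4πDt) = 9.995 m, giving peak height M/(n_e·A·√(4πDt)) = 2.7/(0.40 × 63 × 9.995) = 0.01072 kg/m³.
(x−vt)²/(4Dt) = (-8)²/(4 × 0.053 × 150) = 2.013; exp(−2.013) = 0.1336.
C = 0.01072 × 0.1336 = 0.00143 kg/m³.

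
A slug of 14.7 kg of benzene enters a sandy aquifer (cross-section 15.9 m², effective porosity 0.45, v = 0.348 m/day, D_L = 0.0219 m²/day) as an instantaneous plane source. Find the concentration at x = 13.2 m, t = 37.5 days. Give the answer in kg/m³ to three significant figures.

0.635 kg/m³

For an instantaneous plane source, C(x,t) = M/(n_e·A·√(4πDt)) · exp(−(x−vt)²/(4Dt)), with n_e·A the pore (flow) area.
Plume center vt = 0.348 × 37.5 = 13.05 m, so the well at 13.2 m is 0.15 m downgradient of the peak.
√(4πDt) = 3.212 m, giving peak height M/(n_e·A·√(4πDt)) = 14.7/(0.45 × 15.9 × 3.212) = 0.6396 kg/m³.
(x−vt)²/(4Dt) = (0.15)²/(4 × 0.0219 × 37.5) = 0.006849; exp(−0.006849) = 0.9932.
C = 0.6396 × 0.9932 = 0.635 kg/m³.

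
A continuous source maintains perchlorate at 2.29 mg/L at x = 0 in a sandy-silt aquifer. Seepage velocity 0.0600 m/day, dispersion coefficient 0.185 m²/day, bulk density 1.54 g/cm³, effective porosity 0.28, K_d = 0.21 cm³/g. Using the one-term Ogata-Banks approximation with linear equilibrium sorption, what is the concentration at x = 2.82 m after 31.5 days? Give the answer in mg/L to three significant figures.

0.462 mg/L

Retardation factor R = 1 + ρ_b·K_d/n = 1 + 1.54 × 0.21/0.28 = 2.155.
Sorption retards both mechanisms: v_R = v/R = 0.02784 m/day, D_R = D/R = 0.08585 m²/day.
v_R·t = 0.02784 × 31.5 = 0.87696 m; 2√(D_R t) = 3.289 m; argument = (2.82 − 0.87696)/3.289 = 0.5908.
C = C₀ × ½·erfc(0.5908) = 2.29 × 0.2017 = 0.462 mg/L.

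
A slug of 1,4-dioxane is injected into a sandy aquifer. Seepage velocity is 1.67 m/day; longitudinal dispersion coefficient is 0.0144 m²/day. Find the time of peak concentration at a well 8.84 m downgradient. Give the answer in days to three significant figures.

For the 1D instantaneous-source solution, setting ∂C/∂t = 0 at fixed x gives v²t² + 2Dt − x² = 0, so t = (√(D² + v²x²) − D)/v².
√(D² + v²x²) = √(0.0144² + 1.67² × 8.84²) = 14.76; v² = 2.7889.
t = (14.76 − 0.0144)/2.7889 = 5.29 days (vs. the pure-advection estimate x/v = 5.29 d).

5.29 days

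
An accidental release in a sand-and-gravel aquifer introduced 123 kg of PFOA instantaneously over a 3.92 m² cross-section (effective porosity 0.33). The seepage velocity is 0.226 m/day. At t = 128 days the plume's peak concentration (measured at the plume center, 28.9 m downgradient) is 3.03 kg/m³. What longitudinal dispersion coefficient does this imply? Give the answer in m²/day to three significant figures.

0.612 m²/day

At the plume center C_max = M/(n_e·A·√(4πDt)), so D = M²/(4πt·(n_e·A·C_max)²).
n_e·A·C_max = 0.33 × 3.92 × 3.03 = 3.920 kg/m.
D = 123²/(4π × 128 × 3.920²) = 0.612 m²/day.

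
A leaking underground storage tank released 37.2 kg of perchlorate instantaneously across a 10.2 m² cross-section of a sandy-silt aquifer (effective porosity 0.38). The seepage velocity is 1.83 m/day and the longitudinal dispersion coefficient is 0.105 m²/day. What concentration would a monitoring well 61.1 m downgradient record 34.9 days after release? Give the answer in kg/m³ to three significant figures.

For an instantaneous plane source, C(x,t) = M/(n_e·A·√(4πDt)) · exp(−(x−vt)²/(4Dt)), with n_e·A the pore (flow) area.
Plume center vt = 1.83 × 34.9 = 63.867 m, so the well at 61.1 m is 2.767 m upgradient of the peak.
√(4πDt) = 6.786 m, giving peak height M/(n_e·A·√(4πDt)) = 37.2/(0.38 × 10.2 × 6.786) = 1.414 kg/m³.
(x−vt)²/(4Dt) = (-2.767)²/(4 × 0.105 × 34.9) = 0.5223; exp(−0.5223) = 0.5932.
C = 1.414 × 0.5932 = 0.839 kg/m³.

0.839 kg/m³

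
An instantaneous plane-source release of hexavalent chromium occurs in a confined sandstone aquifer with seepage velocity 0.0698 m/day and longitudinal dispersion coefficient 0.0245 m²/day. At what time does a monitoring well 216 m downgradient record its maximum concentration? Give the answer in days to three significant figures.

3090 days

For the 1D instantaneous-source solution, setting ∂C/∂t = 0 at fixed x gives v²t² + 2Dt − x² = 0, so t = (√(D² + v²x²) − D)/v².
√(D² + v²x²) = √(0.0245² + 0.0698² × 216²) = 15.08; v² = 0.00487204.
t = (15.08 − 0.0245)/0.00487204 = 3090 days (vs. the pure-advection estimate x/v = 3090 d).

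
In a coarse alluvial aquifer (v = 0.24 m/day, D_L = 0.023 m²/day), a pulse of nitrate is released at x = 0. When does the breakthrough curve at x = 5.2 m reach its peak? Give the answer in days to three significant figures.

For the 1D instantaneous-source solution, setting ∂C/∂t = 0 at fixed x gives v²t² + 2Dt − x² = 0, so t = (√(D² + v²x²) − D)/v².
√(D² + v²x²) = √(0.023² + 0.24² × 5.2²) = 1.248; v² = 0.0576.
t = (1.248 − 0.023)/0.0576 = 21.3 days (vs. the pure-advection estimate x/v = 21.7 d).

21.3 days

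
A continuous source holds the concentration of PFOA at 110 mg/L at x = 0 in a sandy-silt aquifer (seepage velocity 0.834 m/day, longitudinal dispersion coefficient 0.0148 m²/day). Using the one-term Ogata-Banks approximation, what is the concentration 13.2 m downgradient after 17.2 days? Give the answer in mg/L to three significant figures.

104 mg/L

For a continuous step input, C/C₀ ≈ ½·erfc((x−vt)/(2√(Dt))).
vt = 0.834 × 17.2 = 14.3448 m and 2√(Dt) = 2√(0.0148 × 17.2) = 1.009 m.
Argument (x−vt)/(2√(Dt)) = (13.2 − 14.3448)/1.009 = -1.135; ½·erfc(-1.135) = 0.9458.
C = 110 × 0.9458 = 104 mg/L.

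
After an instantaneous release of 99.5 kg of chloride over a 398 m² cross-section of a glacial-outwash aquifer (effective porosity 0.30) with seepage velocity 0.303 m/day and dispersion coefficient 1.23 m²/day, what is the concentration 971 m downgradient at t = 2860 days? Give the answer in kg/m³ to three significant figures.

For an instantaneous plane source, C(x,t) = M/(n_e·A·√(4πDt)) · exp(−(x−vt)²/(4Dt)), with n_e·A the pore (flow) area.
Plume center vt = 0.303 × 2860 = 866.58 m, so the well at 971 m is 104.42 m downgradient of the peak.
√(4πDt) = 210.3 m, giving peak height M/(n_e·A·√(4πDt)) = 99.5/(0.30 × 398 × 210.3) = 0.003963 kg/m³.
(x−vt)²/(4Dt) = (104.42)²/(4 × 1.23 × 2860) = 0.7749; exp(−0.7749) = 0.4607.
C = 0.003963 × 0.4607 = 0.00183 kg/m³.

0.00183 kg/m³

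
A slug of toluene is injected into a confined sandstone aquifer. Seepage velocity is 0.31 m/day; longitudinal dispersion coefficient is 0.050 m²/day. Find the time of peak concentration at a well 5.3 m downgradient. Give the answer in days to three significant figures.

For the 1D instantaneous-source solution, setting ∂C/∂t = 0 at fixed x gives v²t² + 2Dt − x² = 0, so t = (√(D² + v²x²) − D)/v².
√(D² + v²x²) = √(0.050² + 0.31² × 5.3²) = 1.644; v² = 0.0961.
t = (1.644 − 0.050)/0.0961 = 16.6 days (vs. the pure-advection estimate x/v = 17.1 d).

16.6 days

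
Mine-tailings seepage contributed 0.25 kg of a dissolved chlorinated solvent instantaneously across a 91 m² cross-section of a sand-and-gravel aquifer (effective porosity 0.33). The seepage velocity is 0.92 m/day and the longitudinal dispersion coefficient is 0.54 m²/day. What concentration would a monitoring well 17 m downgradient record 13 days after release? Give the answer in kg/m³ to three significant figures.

For an instantaneous plane source, C(x,t) = M/(n_e·A·√(4πDt)) · exp(−(x−vt)²/(4Dt)), with n_e·A the pore (flow) area.
Plume center vt = 0.92 × 13 = 11.96 m, so the well at 17 m is 5.04 m downgradient of the peak.
√(4πDt) = 9.392 m, giving peak height M/(n_e·A·√(4πDt)) = 0.25/(0.33 × 91 × 9.392) = 0.0008864 kg/m³.
(x−vt)²/(4Dt) = (5.04)²/(4 × 0.54 × 13) = 0.9046; exp(−0.9046) = 0.4047.
C = 0.0008864 × 0.4047 = 0.000359 kg/m³.

0.000359 kg/m³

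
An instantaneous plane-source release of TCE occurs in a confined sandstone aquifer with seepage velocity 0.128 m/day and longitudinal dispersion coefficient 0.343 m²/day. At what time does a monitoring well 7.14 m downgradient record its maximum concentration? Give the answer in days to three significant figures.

For the 1D instantaneous-source solution, setting ∂C/∂t = 0 at fixed x gives v²t² + 2Dt − x² = 0, so t = (√(D² + v²x²) − D)/v².
√(D² + v²x²) = √(0.343² + 0.128² × 7.14²) = 0.9762; v² = 0.016384.
t = (0.9762 − 0.343)/0.016384 = 38.6 days (vs. the pure-advection estimate x/v = 55.8 d).

38.6 days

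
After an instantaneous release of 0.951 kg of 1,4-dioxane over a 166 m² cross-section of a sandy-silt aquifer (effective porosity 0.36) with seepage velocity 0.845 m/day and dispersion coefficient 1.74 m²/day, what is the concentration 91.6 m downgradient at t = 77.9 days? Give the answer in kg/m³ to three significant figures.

0.000113 kg/m³

For an instantaneous plane source, C(x,t) = M/(n_e·A·√(4πDt)) · exp(−(x−vt)²/(4Dt)), with n_e·A the pore (flow) area.
Plume center vt = 0.845 × 77.9 = 65.8255 m, so the well at 91.6 m is 25.7745 m downgradient of the peak.
√(4πDt) = 41.27 m, giving peak height M/(n_e·A·√(4πDt)) = 0.951/(0.36 × 166 × 41.27) = 0.0003856 kg/m³.
(x−vt)²/(4Dt) = (25.7745)²/(4 × 1.74 × 77.9) = 1.225; exp(−1.225) = 0.2938.
C = 0.0003856 × 0.2938 = 0.000113 kg/m³.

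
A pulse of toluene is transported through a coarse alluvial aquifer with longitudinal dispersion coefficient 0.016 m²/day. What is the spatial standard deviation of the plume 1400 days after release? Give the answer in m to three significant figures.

Dispersive spreading gives a Gaussian with σ² = 2Dt; advection only shifts the center.
σ = √(2 × 0.016 × 1400) = 6.69 m.

6.69 m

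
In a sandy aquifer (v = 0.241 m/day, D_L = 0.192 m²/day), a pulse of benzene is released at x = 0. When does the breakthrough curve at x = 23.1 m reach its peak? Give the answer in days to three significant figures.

For the 1D instantaneous-source solution, setting ∂C/∂t = 0 at fixed x gives v²t² + 2Dt − x² = 0, so t = (√(D² + v²x²) − D)/v².
√(D² + v²x²) = √(0.192² + 0.241² × 23.1²) = 5.570; v² = 0.058081.
t = (5.570 − 0.192)/0.058081 = 92.6 days (vs. the pure-advection estimate x/v = 95.9 d).

92.6 days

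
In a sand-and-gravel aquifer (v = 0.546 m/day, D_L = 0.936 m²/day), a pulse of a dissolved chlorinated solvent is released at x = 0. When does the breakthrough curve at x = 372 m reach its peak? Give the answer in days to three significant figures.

678 days

For the 1D instantaneous-source solution, setting ∂C/∂t = 0 at fixed x gives v²t² + 2Dt − x² = 0, so t = (√(D² + v²x²) − D)/v².
√(D² + v²x²) = √(0.936² + 0.546² × 372²) = 203.1; v² = 0.298116.
t = (203.1 − 0.936)/0.298116 = 678 days (vs. the pure-advection estimate x/v = 681 d).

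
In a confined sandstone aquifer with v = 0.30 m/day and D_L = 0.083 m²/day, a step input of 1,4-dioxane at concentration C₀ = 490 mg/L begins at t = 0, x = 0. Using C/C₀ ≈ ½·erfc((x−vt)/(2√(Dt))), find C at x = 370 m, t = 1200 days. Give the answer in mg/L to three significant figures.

117 mg/L

For a continuous step input, C/C₀ ≈ ½·erfc((x−vt)/(2√(Dt))).
vt = 0.30 × 1200 = 360 m and 2√(Dt) = 2√(0.083 × 1200) = 19.96 m.
Argument (x−vt)/(2√(Dt)) = (370 − 360)/19.96 = 0.5010; ½·erfc(0.5010) = 0.2393.
C = 490 × 0.2393 = 117 mg/L.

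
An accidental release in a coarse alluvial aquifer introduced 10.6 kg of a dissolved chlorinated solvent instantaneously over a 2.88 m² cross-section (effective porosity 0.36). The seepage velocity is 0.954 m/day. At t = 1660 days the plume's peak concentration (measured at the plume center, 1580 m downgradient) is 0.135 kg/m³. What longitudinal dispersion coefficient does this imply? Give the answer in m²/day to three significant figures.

At the plume center C_max = M/(n_e·A·√(4πDt)), so D = M²/(4πt·(n_e·A·C_max)²).
n_e·A·C_max = 0.36 × 2.88 × 0.135 = 0.1400 kg/m.
D = 10.6²/(4π × 1660 × 0.1400²) = 0.275 m²/day.

0.275 m²/day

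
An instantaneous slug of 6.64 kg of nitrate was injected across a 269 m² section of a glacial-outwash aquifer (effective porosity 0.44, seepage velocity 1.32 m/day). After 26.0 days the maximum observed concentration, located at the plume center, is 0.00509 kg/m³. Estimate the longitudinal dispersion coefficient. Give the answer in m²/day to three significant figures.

0.372 m²/day

At the plume center C_max = M/(n_e·A·√(4πDt)), so D = M²/(4πt·(n_e·A·C_max)²).
n_e·A·C_max = 0.44 × 269 × 0.00509 = 0.6025 kg/m.
D = 6.64²/(4π × 26.0 × 0.6025²) = 0.372 m²/day.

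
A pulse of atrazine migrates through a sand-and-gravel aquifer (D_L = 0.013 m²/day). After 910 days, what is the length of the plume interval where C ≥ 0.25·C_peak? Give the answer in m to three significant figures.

The plume is Gaussian with σ = √(2Dt) = √(2 × 0.013 × 910) = 4.864 m.
C/C_peak = exp(−Δx²/(2σ²)) = 0.25 ⇒ Δx = σ·√(−2 ln 0.25) = 4.864 × 1.665 = 8.099 m.
Width = 2Δx = 16.2 m.

16.2 m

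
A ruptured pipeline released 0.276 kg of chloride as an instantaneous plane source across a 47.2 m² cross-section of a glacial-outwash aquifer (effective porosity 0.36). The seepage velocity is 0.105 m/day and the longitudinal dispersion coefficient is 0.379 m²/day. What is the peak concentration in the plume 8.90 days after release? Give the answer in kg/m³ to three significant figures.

The peak of an instantaneous 1D plume sits at x = vt; there the Gaussian factor is 1 and C_max = M/(n_e·A·√(4πDt)), where n_e·A is the pore area the mass is dissolved in.
√(4πDt) = √(4π × 0.379 × 8.90) = 6.511 m, so C_max = 0.276/(0.36 × 47.2 × 6.511) = 0.00249 kg/m³.

0.00249 kg/m³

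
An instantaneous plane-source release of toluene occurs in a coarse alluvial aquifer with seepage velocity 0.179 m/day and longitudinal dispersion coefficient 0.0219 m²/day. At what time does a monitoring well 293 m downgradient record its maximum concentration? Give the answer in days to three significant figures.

1640 days

For the 1D instantaneous-source solution, setting ∂C/∂t = 0 at fixed x gives v²t² + 2Dt − x² = 0, so t = (√(D² + v²x²) − D)/v².
√(D² + v²x²) = √(0.0219² + 0.179² × 293²) = 52.45; v² = 0.032041.
t = (52.45 − 0.0219)/0.032041 = 1640 days (vs. the pure-advection estimate x/v = 1640 d).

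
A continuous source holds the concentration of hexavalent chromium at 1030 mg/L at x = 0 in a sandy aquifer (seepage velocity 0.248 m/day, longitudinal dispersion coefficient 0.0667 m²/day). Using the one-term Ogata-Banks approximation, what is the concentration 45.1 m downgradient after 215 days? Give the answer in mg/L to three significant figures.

For a continuous step input, C/C₀ ≈ ½·erfc((x−vt)/(2√(Dt))).
vt = 0.248 × 215 = 53.32 m and 2√(Dt) = 2√(0.0667 × 215) = 7.574 m.
Argument (x−vt)/(2√(Dt)) = (45.1 − 53.32)/7.574 = -1.085; ½·erfc(-1.085) = 0.9375.
C = 1030 × 0.9375 = 966 mg/L.

966 mg/L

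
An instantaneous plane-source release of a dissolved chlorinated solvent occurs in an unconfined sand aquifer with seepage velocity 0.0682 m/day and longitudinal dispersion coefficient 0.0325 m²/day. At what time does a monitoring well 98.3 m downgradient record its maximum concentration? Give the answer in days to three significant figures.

1430 days

For the 1D instantaneous-source solution, setting ∂C/∂t = 0 at fixed x gives v²t² + 2Dt − x² = 0, so t = (√(D² + v²x²) − D)/v².
√(D² + v²x²) = √(0.0325² + 0.0682² × 98.3²) = 6.704; v² = 0.00465124.
t = (6.704 − 0.0325)/0.00465124 = 1430 days (vs. the pure-advection estimate x/v = 1440 d).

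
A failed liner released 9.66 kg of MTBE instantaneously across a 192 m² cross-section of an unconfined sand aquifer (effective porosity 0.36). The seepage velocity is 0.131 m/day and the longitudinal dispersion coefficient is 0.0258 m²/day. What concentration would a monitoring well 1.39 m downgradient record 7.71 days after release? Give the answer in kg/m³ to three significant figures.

0.0737 kg/m³

For an instantaneous plane source, C(x,t) = M/(n_e·A·√(4πDt)) · exp(−(x−vt)²/(4Dt)), with n_e·A the pore (flow) area.
Plume center vt = 0.131 × 7.71 = 1.01001 m, so the well at 1.39 m is 0.37999 m downgradient of the peak.
√(4πDt) = 1.581 m, giving peak height M/(n_e·A·√(4πDt)) = 9.66/(0.36 × 192 × 1.581) = 0.08840 kg/m³.
(x−vt)²/(4Dt) = (0.37999)²/(4 × 0.0258 × 7.71) = 0.1815; exp(−0.1815) = 0.8340.
C = 0.08840 × 0.8340 = 0.0737 kg/m³.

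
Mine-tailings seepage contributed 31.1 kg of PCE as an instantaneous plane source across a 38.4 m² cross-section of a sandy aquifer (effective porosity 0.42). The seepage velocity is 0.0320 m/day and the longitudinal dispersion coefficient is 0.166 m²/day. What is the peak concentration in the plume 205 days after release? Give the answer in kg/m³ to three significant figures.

0.0932 kg/m³

The peak of an instantaneous 1D plume sits at x = vt; there the Gaussian factor is 1 and C_max = M/(n_e·A·√(4πDt)), where n_e·A is the pore area the mass is dissolved in.
√(4πDt) = √(4π × 0.166 × 205) = 20.68 m, so C_max = 31.1/(0.42 × 38.4 × 20.68) = 0.0932 kg/m³.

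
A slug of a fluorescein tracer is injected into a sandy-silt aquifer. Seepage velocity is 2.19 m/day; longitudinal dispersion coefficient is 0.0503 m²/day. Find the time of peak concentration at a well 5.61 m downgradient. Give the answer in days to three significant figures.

For the 1D instantaneous-source solution, setting ∂C/∂t = 0 at fixed x gives v²t² + 2Dt − x² = 0, so t = (√(D² + v²x²) − D)/v².
√(D² + v²x²) = √(0.0503² + 2.19² × 5.61²) = 12.29; v² = 4.7961.
t = (12.29 − 0.0503)/4.7961 = 2.55 days (vs. the pure-advection estimate x/v = 2.56 d).

2.55 days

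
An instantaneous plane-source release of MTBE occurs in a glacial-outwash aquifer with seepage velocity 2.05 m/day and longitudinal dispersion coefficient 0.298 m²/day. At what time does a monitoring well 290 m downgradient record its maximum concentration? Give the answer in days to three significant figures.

141 days

For the 1D instantaneous-source solution, setting ∂C/∂t = 0 at fixed x gives v²t² + 2Dt − x² = 0, so t = (√(D² + v²x²) − D)/v².
√(D² + v²x²) = √(0.298² + 2.05² × 290²) = 594.5; v² = 4.2025.
t = (594.5 − 0.298)/4.2025 = 141 days (vs. the pure-advection estimate x/v = 141 d).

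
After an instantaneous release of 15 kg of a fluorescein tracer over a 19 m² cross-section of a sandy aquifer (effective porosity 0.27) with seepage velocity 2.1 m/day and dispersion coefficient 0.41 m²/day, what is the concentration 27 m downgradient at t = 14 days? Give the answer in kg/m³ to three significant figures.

0.268 kg/m³

For an instantaneous plane source, C(x,t) = M/(n_e·A·√(4πDt)) · exp(−(x−vt)²/(4Dt)), with n_e·A the pore (flow) area.
Plume center vt = 2.1 × 14 = 29.4 m, so the well at 27 m is 2.4 m upgradient of the peak.
√(4πDt) = 8.493 m, giving peak height M/(n_e·A·√(4πDt)) = 15/(0.27 × 19 × 8.493) = 0.3443 kg/m³.
(x−vt)²/(4Dt) = (-2.4)²/(4 × 0.41 × 14) = 0.2509; exp(−0.2509) = 0.7781.
C = 0.3443 × 0.7781 = 0.268 kg/m³.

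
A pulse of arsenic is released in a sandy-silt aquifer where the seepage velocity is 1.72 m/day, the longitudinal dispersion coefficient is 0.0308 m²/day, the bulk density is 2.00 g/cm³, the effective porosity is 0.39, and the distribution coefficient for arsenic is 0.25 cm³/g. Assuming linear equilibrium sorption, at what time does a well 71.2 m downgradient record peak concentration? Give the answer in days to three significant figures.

94.4 days

Retardation factor R = 1 + ρ_b·K_d/n = 1 + 2.00 × 0.25/0.39 = 2.282.
Sorption retards both mechanisms: v_R = v/R = 0.7537 m/day, D_R = D/R = 0.01350 m²/day.
Peak time from v_R²t² + 2D_R t − x² = 0: t = (√(D_R² + v_R²x²) − D_R)/v_R².
√(D_R² + v_R²x²) = √(0.01350² + 0.7537² × 71.2²) = 53.66; v_R² = 0.5681.
t = (53.66 − 0.01350)/0.5681 = 94.4 days.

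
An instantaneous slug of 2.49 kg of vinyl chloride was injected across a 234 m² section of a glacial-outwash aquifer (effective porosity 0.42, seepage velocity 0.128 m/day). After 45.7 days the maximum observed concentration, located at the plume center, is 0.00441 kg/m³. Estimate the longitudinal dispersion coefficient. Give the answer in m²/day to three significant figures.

0.0575 m²/day

At the plume center C_max = M/(n_e·A·√(4πDt)), so D = M²/(4πt·(n_e·A·C_max)²).
n_e·A·C_max = 0.42 × 234 × 0.00441 = 0.4334 kg/m.
D = 2.49²/(4π × 45.7 × 0.4334²) = 0.0575 m²/day.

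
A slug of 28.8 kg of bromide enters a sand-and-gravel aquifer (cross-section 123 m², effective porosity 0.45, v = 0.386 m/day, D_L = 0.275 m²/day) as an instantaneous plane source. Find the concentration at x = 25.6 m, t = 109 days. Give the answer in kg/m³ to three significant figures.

0.00279 kg/m³

For an instantaneous plane source, C(x,t) = M/(n_e·A·√(4πDt)) · exp(−(x−vt)²/(4Dt)), with n_e·A the pore (flow) area.
Plume center vt = 0.386 × 109 = 42.074 m, so the well at 25.6 m is 16.474 m upgradient of the peak.
√(4πDt) = 19.41 m, giving peak height M/(n_e·A·√(4πDt)) = 28.8/(0.45 × 123 × 19.41) = 0.02681 kg/m³.
(x−vt)²/(4Dt) = (-16.474)²/(4 × 0.275 × 109) = 2.263; exp(−2.263) = 0.1040.
C = 0.02681 × 0.1040 = 0.00279 kg/m³.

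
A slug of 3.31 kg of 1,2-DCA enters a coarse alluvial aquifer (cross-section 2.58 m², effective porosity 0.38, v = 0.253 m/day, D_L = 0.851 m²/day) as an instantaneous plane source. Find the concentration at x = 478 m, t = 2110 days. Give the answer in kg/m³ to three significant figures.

For an instantaneous plane source, C(x,t) = M/(n_e·A·√(4πDt)) · exp(−(x−vt)²/(4Dt)), with n_e·A the pore (flow) area.
Plume center vt = 0.253 × 2110 = 533.83 m, so the well at 478 m is 55.83 m upgradient of the peak.
√(4πDt) = 150.2 m, giving peak height M/(n_e·A·√(4πDt)) = 3.31/(0.38 × 2.58 × 150.2) = 0.02248 kg/m³.
(x−vt)²/(4Dt) = (-55.83)²/(4 × 0.851 × 2110) = 0.4340; exp(−0.4340) = 0.6479.
C = 0.02248 × 0.6479 = 0.0146 kg/m³.

0.0146 kg/m³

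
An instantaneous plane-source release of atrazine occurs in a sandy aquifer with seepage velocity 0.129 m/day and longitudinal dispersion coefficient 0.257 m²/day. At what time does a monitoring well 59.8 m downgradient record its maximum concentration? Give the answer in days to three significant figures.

For the 1D instantaneous-source solution, setting ∂C/∂t = 0 at fixed x gives v²t² + 2Dt − x² = 0, so t = (√(D² + v²x²) − D)/v².
√(D² + v²x²) = √(0.257² + 0.129² × 59.8²) = 7.718; v² = 0.016641.
t = (7.718 − 0.257)/0.016641 = 448 days (vs. the pure-advection estimate x/v = 464 d).

448 days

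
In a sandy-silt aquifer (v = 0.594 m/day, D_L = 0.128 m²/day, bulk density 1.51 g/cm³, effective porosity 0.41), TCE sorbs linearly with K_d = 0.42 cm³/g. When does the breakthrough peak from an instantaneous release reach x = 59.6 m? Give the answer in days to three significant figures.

Retardation factor R = 1 + ρ_b·K_d/n = 1 + 1.51 × 0.42/0.41 = 2.547.
Sorption retards both mechanisms: v_R = v/R = 0.2332 m/day, D_R = D/R = 0.05026 m²/day.
Peak time from v_R²t² + 2D_R t − x² = 0: t = (√(D_R² + v_R²x²) − D_R)/v_R².
√(D_R² + v_R²x²) = √(0.05026² + 0.2332² × 59.6²) = 13.90; v_R² = 0.05438.
t = (13.90 − 0.05026)/0.05438 = 255 days.

255 days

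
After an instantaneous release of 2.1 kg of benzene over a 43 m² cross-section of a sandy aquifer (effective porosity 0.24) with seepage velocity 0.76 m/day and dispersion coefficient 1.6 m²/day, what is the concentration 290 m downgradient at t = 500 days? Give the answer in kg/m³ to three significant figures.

For an instantaneous plane source, C(x,t) = M/(n_e·A·√(4πDt)) · exp(−(x−vt)²/(4Dt)), with n_e·A the pore (flow) area.
Plume center vt = 0.76 × 500 = 380 m, so the well at 290 m is 90 m upgradient of the peak.
√(4πDt) = 100.3 m, giving peak height M/(n_e·A·√(4πDt)) = 2.1/(0.24 × 43 × 100.3) = 0.002029 kg/m³.
(x−vt)²/(4Dt) = (-90)²/(4 × 1.6 × 500) = 2.531; exp(−2.531) = 0.07958.
C = 0.002029 × 0.07958 = 0.000161 kg/m³.

0.000161 kg/m³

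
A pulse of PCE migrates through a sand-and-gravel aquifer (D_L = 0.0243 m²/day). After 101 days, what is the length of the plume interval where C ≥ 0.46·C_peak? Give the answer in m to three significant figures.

The plume is Gaussian with σ = √(2Dt) = √(2 × 0.0243 × 101) = 2.216 m.
C/C_peak = exp(−Δx²/(2σ²)) = 0.46 ⇒ Δx = σ·√(−2 ln 0.46) = 2.216 × 1.246 = 2.761 m.
Width = 2Δx = 5.52 m.

5.52 m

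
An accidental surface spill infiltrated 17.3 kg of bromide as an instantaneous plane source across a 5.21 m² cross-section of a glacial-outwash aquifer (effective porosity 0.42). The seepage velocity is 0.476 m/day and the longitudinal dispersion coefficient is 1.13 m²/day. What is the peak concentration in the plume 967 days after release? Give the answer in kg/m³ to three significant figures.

The peak of an instantaneous 1D plume sits at x = vt; there the Gaussian factor is 1 and C_max = M/(n_e·A·√(4πDt)), where n_e·A is the pore area the mass is dissolved in.
√(4πDt) = √(4π × 1.13 × 967) = 117.2 m, so C_max = 17.3/(0.42 × 5.21 × 117.2) = 0.0675 kg/m³.

0.0675 kg/m³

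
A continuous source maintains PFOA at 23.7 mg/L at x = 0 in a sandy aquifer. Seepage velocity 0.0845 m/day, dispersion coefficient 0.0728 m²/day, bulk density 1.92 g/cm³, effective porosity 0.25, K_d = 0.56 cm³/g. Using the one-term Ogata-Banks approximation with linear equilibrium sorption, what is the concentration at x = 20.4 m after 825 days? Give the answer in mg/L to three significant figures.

Retardation factor R = 1 + ρ_b·K_d/n = 1 + 1.92 × 0.56/0.25 = 5.301.
Sorption retards both mechanisms: v_R = v/R = 0.01594 m/day, D_R = D/R = 0.01373 m²/day.
v_R·t = 0.01594 × 825 = 13.1505 m; 2√(D_R t) = 6.731 m; argument = (20.4 − 13.1505)/6.731 = 1.077.
C = C₀ × ½·erfc(1.077) = 23.7 × 0.06387 = 1.51 mg/L.

1.51 mg/L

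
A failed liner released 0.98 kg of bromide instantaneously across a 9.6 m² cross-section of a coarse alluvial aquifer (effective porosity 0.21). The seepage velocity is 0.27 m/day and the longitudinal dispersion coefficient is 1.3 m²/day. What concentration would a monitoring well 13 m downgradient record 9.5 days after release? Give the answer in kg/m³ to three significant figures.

0.00431 kg/m³

For an instantaneous plane source, C(x,t) = M/(n_e·A·√(4πDt)) · exp(−(x−vt)²/(4Dt)), with n_e·A the pore (flow) area.
Plume center vt = 0.27 × 9.5 = 2.565 m, so the well at 13 m is 10.435 m downgradient of the peak.
√(4πDt) = 12.46 m, giving peak height M/(n_e·A·√(4πDt)) = 0.98/(0.21 × 9.6 × 12.46) = 0.03901 kg/m³.
(x−vt)²/(4Dt) = (10.435)²/(4 × 1.3 × 9.5) = 2.204; exp(−2.204) = 0.1104.
C = 0.03901 × 0.1104 = 0.00431 kg/m³.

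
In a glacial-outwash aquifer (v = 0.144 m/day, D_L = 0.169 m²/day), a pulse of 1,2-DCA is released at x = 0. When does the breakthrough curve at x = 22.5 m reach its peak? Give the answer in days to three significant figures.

For the 1D instantaneous-source solution, setting ∂C/∂t = 0 at fixed x gives v²t² + 2Dt − x² = 0, so t = (√(D² + v²x²) − D)/v².
√(D² + v²x²) = √(0.169² + 0.144² × 22.5²) = 3.244; v² = 0.020736.
t = (3.244 − 0.169)/0.020736 = 148 days (vs. the pure-advection estimate x/v = 156 d).

148 days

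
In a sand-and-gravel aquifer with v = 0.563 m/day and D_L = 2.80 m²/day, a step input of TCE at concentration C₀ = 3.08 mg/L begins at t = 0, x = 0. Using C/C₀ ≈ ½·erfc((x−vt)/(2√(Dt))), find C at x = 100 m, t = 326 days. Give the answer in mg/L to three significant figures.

For a continuous step input, C/C₀ ≈ ½·erfc((x−vt)/(2√(Dt))).
vt = 0.563 × 326 = 183.538 m and 2√(Dt) = 2√(2.80 × 326) = 60.43 m.
Argument (x−vt)/(2√(Dt)) = (100 − 183.538)/60.43 = -1.382; ½·erfc(-1.382) = 0.9747.
C = 3.08 × 0.9747 = 3.00 mg/L.

3.00 mg/L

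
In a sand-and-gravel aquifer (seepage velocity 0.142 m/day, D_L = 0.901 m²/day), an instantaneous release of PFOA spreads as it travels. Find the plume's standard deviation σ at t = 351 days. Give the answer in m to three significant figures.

Dispersive spreading gives a Gaussian with σ² = 2Dt; advection only shifts the center.
σ = √(2 × 0.901 × 351) = 25.1 m.

25.1 m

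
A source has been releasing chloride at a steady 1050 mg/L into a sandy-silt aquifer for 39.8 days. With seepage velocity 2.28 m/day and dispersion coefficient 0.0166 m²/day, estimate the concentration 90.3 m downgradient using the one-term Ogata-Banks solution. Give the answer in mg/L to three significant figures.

For a continuous step input, C/C₀ ≈ ½·erfc((x−vt)/(2√(Dt))).
vt = 2.28 × 39.8 = 90.744 m and 2√(Dt) = 2√(0.0166 × 39.8) = 1.626 m.
Argument (x−vt)/(2√(Dt)) = (90.3 − 90.744)/1.626 = -0.2731; ½·erfc(-0.2731) = 0.6503.
C = 1050 × 0.6503 = 683 mg/L.

683 mg/L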